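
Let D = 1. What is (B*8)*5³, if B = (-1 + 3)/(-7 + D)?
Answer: -1000/3 ≈ -333.33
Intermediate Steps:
B = -⅓ (B = (-1 + 3)/(-7 + 1) = 2/(-6) = 2*(-⅙) = -⅓ ≈ -0.33333)
(B*8)*5³ = -⅓*8*5³ = -8/3*125 = -1000/3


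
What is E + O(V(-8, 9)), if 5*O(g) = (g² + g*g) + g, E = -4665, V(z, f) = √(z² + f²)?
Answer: -4607 + √145/5 ≈ -4604.6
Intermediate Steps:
V(z, f) = √(f² + z²)
O(g) = g/5 + 2*g²/5 (O(g) = ((g² + g*g) + g)/5 = ((g² + g²) + g)/5 = (2*g² + g)/5 = (g + 2*g²)/5 = g/5 + 2*g²/5)
E + O(V(-8, 9)) = -4665 + √(9² + (-8)²)*(1 + 2*√(9² + (-8)²))/5 = -4665 + √(81 + 64)*(1 + 2*√(81 + 64))/5 = -4665 + √145*(1 + 2*√145)/5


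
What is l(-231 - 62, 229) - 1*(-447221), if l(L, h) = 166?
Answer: 447387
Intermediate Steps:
l(-231 - 62, 229) - 1*(-447221) = 166 - 1*(-447221) = 166 + 447221 = 447387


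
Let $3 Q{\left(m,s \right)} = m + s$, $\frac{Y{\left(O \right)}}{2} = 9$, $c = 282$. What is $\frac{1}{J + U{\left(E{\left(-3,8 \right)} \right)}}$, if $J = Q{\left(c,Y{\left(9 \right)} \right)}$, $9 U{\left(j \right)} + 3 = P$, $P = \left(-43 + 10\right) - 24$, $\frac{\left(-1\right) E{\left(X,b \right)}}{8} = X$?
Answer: $\frac{3}{280} \approx 0.010714$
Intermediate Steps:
$Y{\left(O \right)} = 18$ ($Y{\left(O \right)} = 2 \cdot 9 = 18$)
$E{\left(X,b \right)} = - 8 X$
$P = -57$ ($P = -33 - 24 = -57$)
$U{\left(j \right)} = - \frac{20}{3}$ ($U{\left(j \right)} = - \frac{1}{3} + \frac{1}{9} \left(-57\right) = - \frac{1}{3} - \frac{19}{3} = - \frac{20}{3}$)
$Q{\left(m,s \right)} = \frac{m}{3} + \frac{s}{3}$ ($Q{\left(m,s \right)} = \frac{m + s}{3} = \frac{m}{3} + \frac{s}{3}$)
$J = 100$ ($J = \frac{1}{3} \cdot 282 + \frac{1}{3} \cdot 18 = 94 + 6 = 100$)
$\frac{1}{J + U{\left(E{\left(-3,8 \right)} \right)}} = \frac{1}{100 - \frac{20}{3}} = \frac{1}{\frac{280}{3}} = \frac{3}{280}$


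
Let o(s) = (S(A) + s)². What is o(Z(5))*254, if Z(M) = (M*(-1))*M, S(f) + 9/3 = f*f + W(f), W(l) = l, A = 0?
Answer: 199136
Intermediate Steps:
S(f) = -3 + f + f² (S(f) = -3 + (f*f + f) = -3 + (f² + f) = -3 + (f + f²) = -3 + f + f²)
Z(M) = -M² (Z(M) = (-M)*M = -M²)
o(s) = (-3 + s)² (o(s) = ((-3 + 0 + 0²) + s)² = ((-3 + 0 + 0) + s)² = (-3 + s)²)
o(Z(5))*254 = (-3 - 1*5²)²*254 = (-3 - 1*25)²*254 = (-3 - 25)²*254 = (-28)²*254 = 784*254 = 199136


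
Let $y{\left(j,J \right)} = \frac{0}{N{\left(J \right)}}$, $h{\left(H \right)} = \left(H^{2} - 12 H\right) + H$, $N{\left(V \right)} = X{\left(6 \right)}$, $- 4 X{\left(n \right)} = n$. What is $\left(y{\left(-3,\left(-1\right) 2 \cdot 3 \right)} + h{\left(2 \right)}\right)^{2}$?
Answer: $324$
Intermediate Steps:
$X{\left(n \right)} = - \frac{n}{4}$
$N{\left(V \right)} = - \frac{3}{2}$ ($N{\left(V \right)} = \left(- \frac{1}{4}\right) 6 = - \frac{3}{2}$)
$h{\left(H \right)} = H^{2} - 11 H$
$y{\left(j,J \right)} = 0$ ($y{\left(j,J \right)} = \frac{0}{- \frac{3}{2}} = 0 \left(- \frac{2}{3}\right) = 0$)
$\left(y{\left(-3,\left(-1\right) 2 \cdot 3 \right)} + h{\left(2 \right)}\right)^{2} = \left(0 + 2 \left(-11 + 2\right)\right)^{2} = \left(0 + 2 \left(-9\right)\right)^{2} = \left(0 - 18\right)^{2} = \left(-18\right)^{2} = 324$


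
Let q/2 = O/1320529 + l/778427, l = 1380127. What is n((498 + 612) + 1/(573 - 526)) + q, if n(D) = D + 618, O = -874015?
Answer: 83593192886534743/48312965110501 ≈ 1730.2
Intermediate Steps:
n(D) = 618 + D
q = 2284281705556/1027935427883 (q = 2*(-874015/1320529 + 1380127/778427) = 2*(1142140852778/1027935427883) = 2284281705556/1027935427883 ≈ 2.2222)
n((498 + 612) + 1/(573 - 526)) + q = (618 + ((498 + 612) + 1/(573 - 526))) + 2284281705556/1027935427883 = (618 + (1110 + 1/47)) + 2284281705556/1027935427883 = (618 + 52171/47) + 2284281705556/1027935427883 = 81217/47 + 2284281705556/1027935427883 = 83593192886534743/48312965110501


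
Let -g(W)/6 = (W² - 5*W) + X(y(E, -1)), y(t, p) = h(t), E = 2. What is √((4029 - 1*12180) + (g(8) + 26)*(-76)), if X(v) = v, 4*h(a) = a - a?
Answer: √817 ≈ 28.583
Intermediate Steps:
h(a) = 0 (h(a) = (a - a)/4 = (¼)*0 = 0)
y(t, p) = 0
g(W) = -6*W² + 30*W (g(W) = -6*((W² - 5*W) + 0) = -6*(W² - 5*W) = -6*W² + 30*W)
√((4029 - 1*12180) + (g(8) + 26)*(-76)) = √((4029 - 1*12180) + (6*8*(5 - 1*8) + 26)*(-76)) = √((4029 - 12180) + (6*8*(5 - 8) + 26)*(-76)) = √(-8151 + (6*8*(-3) + 26)*(-76)) = √(-8151 + (-144 + 26)*(-76)) = √(-8151 - 118*(-76)) = √(-8151 + 8968) = √817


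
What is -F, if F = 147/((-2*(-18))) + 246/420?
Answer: -1961/420 ≈ -4.6690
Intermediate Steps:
F = 1961/420 (F = 147/36 + 246*(1/420) = 147*(1/36) + 41/70 = 49/12 + 41/70 = 1961/420 ≈ 4.6690)
-F = -1*1961/420 = -1961/420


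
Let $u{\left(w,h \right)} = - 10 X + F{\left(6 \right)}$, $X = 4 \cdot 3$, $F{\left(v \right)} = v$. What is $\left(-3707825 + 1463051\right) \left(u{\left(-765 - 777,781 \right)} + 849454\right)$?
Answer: $-1906576349160$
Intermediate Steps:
$X = 12$
$u{\left(w,h \right)} = -114$ ($u{\left(w,h \right)} = \left(-10\right) 12 + 6 = -120 + 6 = -114$)
$\left(-3707825 + 1463051\right) \left(u{\left(-765 - 777,781 \right)} + 849454\right) = \left(-3707825 + 1463051\right) \left(-114 + 849454\right) = \left(-2244774\right) 849340 = -1906576349160$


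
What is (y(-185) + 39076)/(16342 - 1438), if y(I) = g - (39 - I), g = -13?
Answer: 38839/14904 ≈ 2.6059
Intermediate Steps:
y(I) = -52 + I (y(I) = -13 - (39 - I) = -13 + (-39 + I) = -52 + I)
(y(-185) + 39076)/(16342 - 1438) = ((-52 - 185) + 39076)/(16342 - 1438) = (-237 + 39076)/14904 = 38839*(1/14904) = 38839/14904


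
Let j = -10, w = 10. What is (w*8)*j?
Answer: -800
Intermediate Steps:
(w*8)*j = (10*8)*(-10) = 80*(-10) = -800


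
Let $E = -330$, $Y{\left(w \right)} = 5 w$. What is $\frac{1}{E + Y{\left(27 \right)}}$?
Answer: $- \frac{1}{195} \approx -0.0051282$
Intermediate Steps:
$\frac{1}{E + Y{\left(27 \right)}} = \frac{1}{-330 + 5 \cdot 27} = \frac{1}{-330 + 135} = \frac{1}{-195} = - \frac{1}{195}$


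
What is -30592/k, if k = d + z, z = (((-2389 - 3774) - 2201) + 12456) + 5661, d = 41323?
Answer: -7648/12769 ≈ -0.59895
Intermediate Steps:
z = 9753 (z = ((-6163 - 2201) + 12456) + 5661 = (-8364 + 12456) + 5661 = 4092 + 5661 = 9753)
k = 51076 (k = 41323 + 9753 = 51076)
-30592/k = -30592/51076 = -30592*1/51076 = -7648/12769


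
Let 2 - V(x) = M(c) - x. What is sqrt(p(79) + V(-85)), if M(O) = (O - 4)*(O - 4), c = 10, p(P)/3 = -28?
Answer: I*sqrt(203) ≈ 14.248*I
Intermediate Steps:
p(P) = -84 (p(P) = 3*(-28) = -84)
M(O) = (-4 + O)**2 (M(O) = (-4 + O)*(-4 + O) = (-4 + O)**2)
V(x) = -34 + x (V(x) = 2 - ((-4 + 10)**2 - x) = 2 - (6**2 - x) = 2 - (36 - x) = 2 + (-36 + x) = -34 + x)
sqrt(p(79) + V(-85)) = sqrt(-84 + (-34 - 85)) = sqrt(-84 - 119) = sqrt(-203) = I*sqrt(203)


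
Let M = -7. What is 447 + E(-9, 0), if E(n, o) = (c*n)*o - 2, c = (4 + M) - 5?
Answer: 445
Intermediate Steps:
c = -8 (c = (4 - 7) - 5 = -3 - 5 = -8)
E(n, o) = -2 - 8*n*o (E(n, o) = (-8*n)*o - 2 = -8*n*o - 2 = -2 - 8*n*o)
447 + E(-9, 0) = 447 + (-2 - 8*(-9)*0) = 447 + (-2 + 0) = 447 - 2 = 445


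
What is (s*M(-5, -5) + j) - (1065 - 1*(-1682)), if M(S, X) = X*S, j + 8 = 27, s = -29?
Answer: -3453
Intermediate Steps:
j = 19 (j = -8 + 27 = 19)
M(S, X) = S*X
(s*M(-5, -5) + j) - (1065 - 1*(-1682)) = (-(-145)*(-5) + 19) - (1065 - 1*(-1682)) = (-29*25 + 19) - (1065 + 1682) = (-725 + 19) - 1*2747 = -706 - 2747 = -3453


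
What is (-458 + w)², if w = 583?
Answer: 15625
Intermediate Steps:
(-458 + w)² = (-458 + 583)² = 125² = 15625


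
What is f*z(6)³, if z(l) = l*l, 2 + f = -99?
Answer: -4712256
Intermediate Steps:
f = -101 (f = -2 - 99 = -101)
z(l) = l²
f*z(6)³ = -101*(6²)³ = -101*36³ = -101*46656 = -4712256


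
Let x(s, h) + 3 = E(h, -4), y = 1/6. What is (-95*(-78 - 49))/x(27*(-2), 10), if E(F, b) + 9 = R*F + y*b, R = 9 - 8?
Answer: -36195/8 ≈ -4524.4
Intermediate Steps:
y = 1/6 ≈ 0.16667
R = 1
E(F, b) = -9 + F + b/6 (E(F, b) = -9 + (1*F + b/6) = -9 + (F + b/6) = -9 + F + b/6)
x(s, h) = -38/3 + h (x(s, h) = -3 + (-9 + h + (1/6)*(-4)) = -3 + (-9 + h - 2/3) = -3 + (-29/3 + h) = -38/3 + h)
(-95*(-78 - 49))/x(27*(-2), 10) = (-95*(-78 - 49))/(-38/3 + 10) = (-95*(-127))/(-8/3) = 12065*(-3/8) = -36195/8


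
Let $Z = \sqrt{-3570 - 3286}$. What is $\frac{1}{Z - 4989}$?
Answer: $- \frac{4989}{24896977} - \frac{2 i \sqrt{1714}}{24896977} \approx -0.00020039 - 3.3257 \cdot 10^{-6} i$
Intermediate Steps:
$Z = 2 i \sqrt{1714}$ ($Z = \sqrt{-6856} = 2 i \sqrt{1714} \approx 82.801 i$)
$\frac{1}{Z - 4989} = \frac{1}{2 i \sqrt{1714} - 4989} = \frac{1}{-4989 + 2 i \sqrt{1714}}$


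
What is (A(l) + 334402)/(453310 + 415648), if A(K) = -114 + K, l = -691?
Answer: 333597/868958 ≈ 0.38390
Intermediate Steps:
(A(l) + 334402)/(453310 + 415648) = ((-114 - 691) + 334402)/(453310 + 415648) = (-805 + 334402)/868958 = 333597*(1/868958) = 333597/868958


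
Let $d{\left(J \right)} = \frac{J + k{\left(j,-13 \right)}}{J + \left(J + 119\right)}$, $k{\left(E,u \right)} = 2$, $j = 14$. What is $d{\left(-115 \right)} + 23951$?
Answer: $\frac{2658674}{111} \approx 23952.0$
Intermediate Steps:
$d{\left(J \right)} = \frac{2 + J}{119 + 2 J}$ ($d{\left(J \right)} = \frac{J + 2}{J + \left(J + 119\right)} = \frac{2 + J}{J + \left(119 + J\right)} = \frac{2 + J}{119 + 2 J}$)
$d{\left(-115 \right)} + 23951 = \frac{2 - 115}{119 + 2 \left(-115\right)} + 23951 = \frac{1}{119 - 230} \left(-113\right) + 23951 = \frac{1}{-111} \left(-113\right) + 23951 = \left(- \frac{1}{111}\right) \left(-113\right) + 23951 = \frac{113}{111} + 23951 = \frac{2658674}{111}$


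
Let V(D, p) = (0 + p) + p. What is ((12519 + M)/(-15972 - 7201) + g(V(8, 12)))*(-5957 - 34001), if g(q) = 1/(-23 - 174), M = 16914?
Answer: 232614458092/4565081 ≈ 50955.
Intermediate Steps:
V(D, p) = 2*p (V(D, p) = p + p = 2*p)
g(q) = -1/197 (g(q) = 1/(-197) = -1/197)
((12519 + M)/(-15972 - 7201) + g(V(8, 12)))*(-5957 - 34001) = ((12519 + 16914)/(-15972 - 7201) - 1/197)*(-5957 - 34001) = (29433/(-23173) - 1/197)*(-39958) = (29433*(-1/23173) - 1/197)*(-39958) = (-29433/23173 - 1/197)*(-39958) = -5821474/4565081*(-39958) = 232614458092/4565081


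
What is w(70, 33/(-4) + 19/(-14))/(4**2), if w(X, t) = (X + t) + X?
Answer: 3651/448 ≈ 8.1496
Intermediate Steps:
w(X, t) = t + 2*X
w(70, 33/(-4) + 19/(-14))/(4**2) = ((33/(-4) + 19/(-14)) + 2*70)/(4**2) = ((33*(-1/4) + 19*(-1/14)) + 140)/16 = ((-33/4 - 19/14) + 140)*(1/16) = (-269/28 + 140)*(1/16) = (3651/28)*(1/16) = 3651/448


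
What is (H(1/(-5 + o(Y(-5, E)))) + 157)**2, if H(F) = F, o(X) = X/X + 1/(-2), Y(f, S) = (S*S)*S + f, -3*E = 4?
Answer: 1990921/81 ≈ 24579.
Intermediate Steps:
E = -4/3 (E = -1/3*4 = -4/3 ≈ -1.3333)
Y(f, S) = f + S**3 (Y(f, S) = S**2*S + f = S**3 + f = f + S**3)
o(X) = 1/2 (o(X) = 1 + 1*(-1/2) = 1 - 1/2 = 1/2)
(H(1/(-5 + o(Y(-5, E)))) + 157)**2 = (1/(-5 + 1/2) + 157)**2 = (1/(-9/2) + 157)**2 = (-2/9 + 157)**2 = (1411/9)**2 = 1990921/81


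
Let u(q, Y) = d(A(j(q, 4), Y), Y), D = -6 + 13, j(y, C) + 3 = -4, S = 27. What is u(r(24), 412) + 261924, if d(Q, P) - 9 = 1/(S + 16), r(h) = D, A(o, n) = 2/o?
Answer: 11263120/43 ≈ 2.6193e+5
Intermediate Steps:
j(y, C) = -7 (j(y, C) = -3 - 4 = -7)
D = 7
r(h) = 7
d(Q, P) = 388/43 (d(Q, P) = 9 + 1/(27 + 16) = 9 + 1/43 = 388/43)
u(q, Y) = 388/43
u(r(24), 412) + 261924 = 388/43 + 261924 = 11263120/43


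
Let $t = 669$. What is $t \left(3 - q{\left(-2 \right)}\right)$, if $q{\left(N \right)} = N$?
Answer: $3345$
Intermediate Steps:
$t \left(3 - q{\left(-2 \right)}\right) = 669 \left(3 - -2\right) = 669 \left(3 + 2\right) = 669 \cdot 5 = 3345$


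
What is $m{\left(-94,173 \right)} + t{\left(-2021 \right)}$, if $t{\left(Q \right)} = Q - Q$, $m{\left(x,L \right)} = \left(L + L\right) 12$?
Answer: $4152$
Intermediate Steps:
$m{\left(x,L \right)} = 24 L$ ($m{\left(x,L \right)} = 2 L 12 = 24 L$)
$t{\left(Q \right)} = 0$
$m{\left(-94,173 \right)} + t{\left(-2021 \right)} = 24 \cdot 173 + 0 = 4152 + 0 = 4152$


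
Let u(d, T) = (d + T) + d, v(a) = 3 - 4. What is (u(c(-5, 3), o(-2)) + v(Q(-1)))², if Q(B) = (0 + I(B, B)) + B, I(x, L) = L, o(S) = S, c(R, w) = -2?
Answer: 49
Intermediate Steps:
Q(B) = 2*B (Q(B) = (0 + B) + B = B + B = 2*B)
v(a) = -1
u(d, T) = T + 2*d (u(d, T) = (T + d) + d = T + 2*d)
(u(c(-5, 3), o(-2)) + v(Q(-1)))² = ((-2 + 2*(-2)) - 1)² = ((-2 - 4) - 1)² = (-6 - 1)² = (-7)² = 49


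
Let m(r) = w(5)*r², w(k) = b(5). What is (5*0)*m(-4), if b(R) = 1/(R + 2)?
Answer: 0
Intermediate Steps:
b(R) = 1/(2 + R)
w(k) = ⅐ (w(k) = 1/(2 + 5) = 1/7 = ⅐)
m(r) = r²/7
(5*0)*m(-4) = (5*0)*((⅐)*(-4)²) = 0*((⅐)*16) = 0*(16/7) = 0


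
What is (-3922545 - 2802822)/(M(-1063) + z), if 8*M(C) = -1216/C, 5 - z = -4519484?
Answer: -2383021707/1601405653 ≈ -1.4881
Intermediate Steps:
z = 4519489 (z = 5 - 1*(-4519484) = 5 + 4519484 = 4519489)
M(C) = -152/C (M(C) = (-1216/C)/8 = -152/C)
(-3922545 - 2802822)/(M(-1063) + z) = (-3922545 - 2802822)/(-152/(-1063) + 4519489) = -6725367/(-152*(-1/1063) + 4519489) = -6725367/(152/1063 + 4519489) = -6725367/4804216959/1063 = -6725367*1063/4804216959 = -2383021707/1601405653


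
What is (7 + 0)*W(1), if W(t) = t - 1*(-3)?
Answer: 28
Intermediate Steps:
W(t) = 3 + t (W(t) = t + 3 = 3 + t)
(7 + 0)*W(1) = (7 + 0)*(3 + 1) = 7*4 = 28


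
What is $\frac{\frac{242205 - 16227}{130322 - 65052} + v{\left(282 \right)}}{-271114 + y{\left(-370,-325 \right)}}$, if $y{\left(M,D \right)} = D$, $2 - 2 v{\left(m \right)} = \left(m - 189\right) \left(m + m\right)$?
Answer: $\frac{855739886}{8858411765} \approx 0.096602$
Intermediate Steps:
$v{\left(m \right)} = 1 - m \left(-189 + m\right)$ ($v{\left(m \right)} = 1 - \frac{\left(m - 189\right) \left(m + m\right)}{2} = 1 - \frac{\left(-189 + m\right) 2 m}{2} = 1 - \frac{2 m \left(-189 + m\right)}{2} = 1 - m \left(-189 + m\right)$)
$\frac{\frac{242205 - 16227}{130322 - 65052} + v{\left(282 \right)}}{-271114 + y{\left(-370,-325 \right)}} = \frac{\frac{242205 - 16227}{130322 - 65052} + \left(1 - 282^{2} + 189 \cdot 282\right)}{-271114 - 325} = \frac{\frac{225978}{65270} + \left(1 - 79524 + 53298\right)}{-271439} = \left(225978 \cdot \frac{1}{65270} + \left(1 - 79524 + 53298\right)\right) \left(- \frac{1}{271439}\right) = \left(\frac{112989}{32635} - 26225\right) \left(- \frac{1}{271439}\right) = \left(- \frac{855739886}{32635}\right) \left(- \frac{1}{271439}\right) = \frac{855739886}{8858411765}$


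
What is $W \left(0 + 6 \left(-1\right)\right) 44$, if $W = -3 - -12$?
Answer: $-2376$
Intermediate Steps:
$W = 9$ ($W = -3 + 12 = 9$)
$W \left(0 + 6 \left(-1\right)\right) 44 = 9 \left(0 + 6 \left(-1\right)\right) 44 = 9 \left(0 - 6\right) 44 = 9 \left(-6\right) 44 = \left(-54\right) 44 = -2376$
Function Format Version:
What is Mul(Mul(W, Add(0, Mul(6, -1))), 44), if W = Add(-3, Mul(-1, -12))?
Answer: -2376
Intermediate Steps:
W = 9 (W = Add(-3, 12) = 9)
Mul(Mul(W, Add(0, Mul(6, -1))), 44) = Mul(Mul(9, Add(0, Mul(6, -1))), 44) = Mul(Mul(9, Add(0, -6)), 44) = Mul(Mul(9, -6), 44) = Mul(-54, 44) = -2376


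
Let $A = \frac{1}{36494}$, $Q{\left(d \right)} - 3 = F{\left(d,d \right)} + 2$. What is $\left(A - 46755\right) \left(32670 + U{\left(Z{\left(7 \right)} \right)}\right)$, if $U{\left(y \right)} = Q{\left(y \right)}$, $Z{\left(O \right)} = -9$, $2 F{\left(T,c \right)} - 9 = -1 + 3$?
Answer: $- \frac{111523968970809}{72988} \approx -1.528 \cdot 10^{9}$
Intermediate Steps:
$F{\left(T,c \right)} = \frac{11}{2}$ ($F{\left(T,c \right)} = \frac{9}{2} + \frac{-1 + 3}{2} = \frac{9}{2} + \frac{1}{2} \cdot 2 = \frac{9}{2} + 1 = \frac{11}{2}$)
$Q{\left(d \right)} = \frac{21}{2}$ ($Q{\left(d \right)} = 3 + \left(\frac{11}{2} + 2\right) = 3 + \frac{15}{2} = \frac{21}{2}$)
$U{\left(y \right)} = \frac{21}{2}$
$A = \frac{1}{36494} \approx 2.7402 \cdot 10^{-5}$
$\left(A - 46755\right) \left(32670 + U{\left(Z{\left(7 \right)} \right)}\right) = \left(\frac{1}{36494} - 46755\right) \left(32670 + \frac{21}{2}\right) = \left(- \frac{1706276969}{36494}\right) \frac{65361}{2} = - \frac{111523968970809}{72988}$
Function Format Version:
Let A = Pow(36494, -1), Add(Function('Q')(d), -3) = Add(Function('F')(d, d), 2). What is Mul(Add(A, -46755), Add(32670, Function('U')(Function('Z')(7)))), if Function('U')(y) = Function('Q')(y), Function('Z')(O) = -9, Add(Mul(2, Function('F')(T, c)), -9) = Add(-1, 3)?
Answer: Rational(-111523968970809, 72988) ≈ -1.5280e+9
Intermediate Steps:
Function('F')(T, c) = Rational(11, 2) (Function('F')(T, c) = Add(Rational(9, 2), Mul(Rational(1, 2), Add(-1, 3))) = Add(Rational(9, 2), Mul(Rational(1, 2), 2)) = Add(Rational(9, 2), 1) = Rational(11, 2))
Function('Q')(d) = Rational(21, 2) (Function('Q')(d) = Add(3, Add(Rational(11, 2), 2)) = Add(3, Rational(15, 2)) = Rational(21, 2))
Function('U')(y) = Rational(21, 2)
A = Rational(1, 36494) ≈ 2.7402e-5
Mul(Add(A, -46755), Add(32670, Function('U')(Function('Z')(7)))) = Mul(Add(Rational(1, 36494), -46755), Add(32670, Rational(21, 2))) = Mul(Rational(-1706276969, 36494), Rational(65361, 2)) = Rational(-111523968970809, 72988)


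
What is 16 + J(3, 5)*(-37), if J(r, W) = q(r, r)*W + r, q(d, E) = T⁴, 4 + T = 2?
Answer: -3055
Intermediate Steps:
T = -2 (T = -4 + 2 = -2)
q(d, E) = 16 (q(d, E) = (-2)⁴ = 16)
J(r, W) = r + 16*W (J(r, W) = 16*W + r = r + 16*W)
16 + J(3, 5)*(-37) = 16 + (3 + 16*5)*(-37) = 16 + (3 + 80)*(-37) = 16 + 83*(-37) = 16 - 3071 = -3055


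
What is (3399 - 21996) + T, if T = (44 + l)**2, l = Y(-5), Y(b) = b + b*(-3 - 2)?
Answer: -14501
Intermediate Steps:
Y(b) = -4*b (Y(b) = b + b*(-5) = b - 5*b = -4*b)
l = 20 (l = -4*(-5) = 20)
T = 4096 (T = (44 + 20)**2 = 64**2 = 4096)
(3399 - 21996) + T = (3399 - 21996) + 4096 = -18597 + 4096 = -14501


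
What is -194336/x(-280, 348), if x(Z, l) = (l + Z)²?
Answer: -12146/289 ≈ -42.028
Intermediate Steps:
x(Z, l) = (Z + l)²
-194336/x(-280, 348) = -194336/(-280 + 348)² = -194336/(68²) = -194336/4624 = -194336*1/4624 = -12146/289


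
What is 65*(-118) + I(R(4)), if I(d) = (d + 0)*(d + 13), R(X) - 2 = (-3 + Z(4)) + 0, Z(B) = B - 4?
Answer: -7682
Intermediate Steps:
Z(B) = -4 + B
R(X) = -1 (R(X) = 2 + ((-3 + (-4 + 4)) + 0) = 2 + ((-3 + 0) + 0) = 2 + (-3 + 0) = 2 - 3 = -1)
I(d) = d*(13 + d)
65*(-118) + I(R(4)) = 65*(-118) - (13 - 1) = -7670 - 1*12 = -7670 - 12 = -7682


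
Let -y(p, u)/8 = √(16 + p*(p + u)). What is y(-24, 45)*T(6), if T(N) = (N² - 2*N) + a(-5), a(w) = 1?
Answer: -400*I*√122 ≈ -4418.1*I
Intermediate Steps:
T(N) = 1 + N² - 2*N (T(N) = (N² - 2*N) + 1 = 1 + N² - 2*N)
y(p, u) = -8*√(16 + p*(p + u))
y(-24, 45)*T(6) = (-8*√(16 + (-24)² - 24*45))*(1 + 6² - 2*6) = (-8*√(16 + 576 - 1080))*(1 + 36 - 12) = -16*I*√122*25 = -400*I*√122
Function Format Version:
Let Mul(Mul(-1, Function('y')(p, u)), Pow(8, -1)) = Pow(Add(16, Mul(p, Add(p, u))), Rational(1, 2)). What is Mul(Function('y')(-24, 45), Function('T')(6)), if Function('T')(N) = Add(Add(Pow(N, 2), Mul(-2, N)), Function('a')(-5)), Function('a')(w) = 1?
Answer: Mul(-400, I, Pow(122, Rational(1, 2))) ≈ Mul(-4418.1, I)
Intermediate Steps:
Function('T')(N) = Add(1, Pow(N, 2), Mul(-2, N)) (Function('T')(N) = Add(Add(Pow(N, 2), Mul(-2, N)), 1) = Add(1, Pow(N, 2), Mul(-2, N)))
Function('y')(p, u) = Mul(-8, Pow(Add(16, Mul(p, Add(p, u))), Rational(1, 2)))
Mul(Function('y')(-24, 45), Function('T')(6)) = Mul(Mul(-8, Pow(Add(16, Pow(-24, 2), Mul(-24, 45)), Rational(1, 2))), Add(1, Pow(6, 2), Mul(-2, 6))) = Mul(Mul(-8, Pow(Add(16, 576, -1080), Rational(1, 2))), Add(1, 36, -12)) = Mul(Mul(-8, Pow(-488, Rational(1, 2))), 25) = Mul(Mul(-8, Mul(2, I, Pow(122, Rational(1, 2)))), 25) = Mul(Mul(-16, I, Pow(122, Rational(1, 2))), 25) = Mul(-400, I, Pow(122, Rational(1, 2)))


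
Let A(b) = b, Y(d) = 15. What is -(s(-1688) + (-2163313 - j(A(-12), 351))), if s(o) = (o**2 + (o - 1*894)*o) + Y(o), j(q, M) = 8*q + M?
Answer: -5044207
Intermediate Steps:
j(q, M) = M + 8*q
s(o) = 15 + o**2 + o*(-894 + o) (s(o) = (o**2 + (o - 1*894)*o) + 15 = (o**2 + (o - 894)*o) + 15 = (o**2 + (-894 + o)*o) + 15 = (o**2 + o*(-894 + o)) + 15 = 15 + o**2 + o*(-894 + o))
-(s(-1688) + (-2163313 - j(A(-12), 351))) = -((15 - 894*(-1688) + 2*(-1688)**2) + (-2163313 - (351 + 8*(-12)))) = -((15 + 1509072 + 2*2849344) + (-2163313 - (351 - 96))) = -((15 + 1509072 + 5698688) + (-2163313 - 1*255)) = -(7207775 + (-2163313 - 255)) = -(7207775 - 2163568) = -1*5044207 = -5044207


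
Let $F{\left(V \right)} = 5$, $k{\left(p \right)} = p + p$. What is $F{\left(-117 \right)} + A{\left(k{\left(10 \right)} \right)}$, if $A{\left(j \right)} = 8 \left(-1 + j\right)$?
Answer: $157$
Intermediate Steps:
$k{\left(p \right)} = 2 p$
$A{\left(j \right)} = -8 + 8 j$
$F{\left(-117 \right)} + A{\left(k{\left(10 \right)} \right)} = 5 - \left(8 - 8 \cdot 2 \cdot 10\right) = 5 + \left(-8 + 8 \cdot 20\right) = 5 + \left(-8 + 160\right) = 5 + 152 = 157$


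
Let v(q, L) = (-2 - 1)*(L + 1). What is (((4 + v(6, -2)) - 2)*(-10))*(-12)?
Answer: 600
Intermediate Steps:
v(q, L) = -3 - 3*L (v(q, L) = -3*(1 + L) = -3 - 3*L)
(((4 + v(6, -2)) - 2)*(-10))*(-12) = (((4 + (-3 - 3*(-2))) - 2)*(-10))*(-12) = (((4 + (-3 + 6)) - 2)*(-10))*(-12) = (((4 + 3) - 2)*(-10))*(-12) = ((7 - 2)*(-10))*(-12) = (5*(-10))*(-12) = -50*(-12) = 600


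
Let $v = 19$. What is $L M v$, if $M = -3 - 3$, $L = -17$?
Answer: $1938$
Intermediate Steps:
$M = -6$ ($M = -3 - 3 = -6$)
$L M v = \left(-17\right) \left(-6\right) 19 = 102 \cdot 19 = 1938$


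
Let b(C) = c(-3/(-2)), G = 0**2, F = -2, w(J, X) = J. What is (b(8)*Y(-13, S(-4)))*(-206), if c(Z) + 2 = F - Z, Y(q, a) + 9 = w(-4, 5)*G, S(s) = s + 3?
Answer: -10197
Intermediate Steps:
S(s) = 3 + s
G = 0
Y(q, a) = -9 (Y(q, a) = -9 - 4*0 = -9 + 0 = -9)
c(Z) = -4 - Z (c(Z) = -2 + (-2 - Z) = -4 - Z)
b(C) = -11/2 (b(C) = -4 - (-3)/(-2) = -4 - (-3)*(-1)/2 = -4 - 1*3/2 = -4 - 3/2 = -11/2)
(b(8)*Y(-13, S(-4)))*(-206) = -11/2*(-9)*(-206) = (99/2)*(-206) = -10197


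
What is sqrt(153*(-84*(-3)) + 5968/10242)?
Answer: 2*sqrt(28087014985)/1707 ≈ 196.36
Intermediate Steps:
sqrt(153*(-84*(-3)) + 5968/10242) = sqrt(153*252 + 5968*(1/10242)) = sqrt(38556 + 2984/5121) = sqrt(197448260/5121) = 2*sqrt(28087014985)/1707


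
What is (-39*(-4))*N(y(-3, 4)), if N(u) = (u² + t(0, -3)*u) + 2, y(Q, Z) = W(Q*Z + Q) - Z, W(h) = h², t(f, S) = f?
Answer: 7619508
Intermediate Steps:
y(Q, Z) = (Q + Q*Z)² - Z (y(Q, Z) = (Q*Z + Q)² - Z = (Q + Q*Z)² - Z)
N(u) = 2 + u² (N(u) = (u² + 0*u) + 2 = (u² + 0) + 2 = u² + 2 = 2 + u²)
(-39*(-4))*N(y(-3, 4)) = (-39*(-4))*(2 + (-1*4 + (-3)²*(1 + 4)²)²) = 156*(2 + (-4 + 9*5²)²) = 156*(2 + (-4 + 9*25)²) = 156*(2 + (-4 + 225)²) = 156*(2 + 221²) = 156*(2 + 48841) = 156*48843 = 7619508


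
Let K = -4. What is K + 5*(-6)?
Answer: -34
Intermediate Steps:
K + 5*(-6) = -4 + 5*(-6) = -4 - 30 = -34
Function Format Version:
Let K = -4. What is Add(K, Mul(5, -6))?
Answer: -34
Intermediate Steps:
Add(K, Mul(5, -6)) = Add(-4, Mul(5, -6)) = Add(-4, -30) = -34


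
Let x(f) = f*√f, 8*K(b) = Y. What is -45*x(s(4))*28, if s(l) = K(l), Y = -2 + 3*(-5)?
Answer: 5355*I*√34/8 ≈ 3903.1*I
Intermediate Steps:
Y = -17 (Y = -2 - 15 = -17)
K(b) = -17/8 (K(b) = (⅛)*(-17) = -17/8)
s(l) = -17/8
x(f) = f^(3/2)
-45*x(s(4))*28 = -(-765)*I*√34/32*28 = (765*I*√34/32)*28 = 5355*I*√34/8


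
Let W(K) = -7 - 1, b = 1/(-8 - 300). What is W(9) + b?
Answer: -2465/308 ≈ -8.0033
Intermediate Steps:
b = -1/308 (b = 1/(-308) = -1/308 ≈ -0.0032468)
W(K) = -8
W(9) + b = -8 - 1/308 = -2465/308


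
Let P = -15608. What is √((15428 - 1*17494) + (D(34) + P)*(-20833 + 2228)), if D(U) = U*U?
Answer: 9*√3319474 ≈ 16397.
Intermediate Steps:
D(U) = U²
√((15428 - 1*17494) + (D(34) + P)*(-20833 + 2228)) = √((15428 - 1*17494) + (34² - 15608)*(-20833 + 2228)) = √((15428 - 17494) + (1156 - 15608)*(-18605)) = √(-2066 - 14452*(-18605)) = √(-2066 + 268879460) = √268877394 = 9*√3319474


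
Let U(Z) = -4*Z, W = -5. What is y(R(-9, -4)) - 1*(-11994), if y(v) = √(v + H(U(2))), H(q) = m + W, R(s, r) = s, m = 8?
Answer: 11994 + I*√6 ≈ 11994.0 + 2.4495*I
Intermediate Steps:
H(q) = 3 (H(q) = 8 - 5 = 3)
y(v) = √(3 + v) (y(v) = √(v + 3) = √(3 + v))
y(R(-9, -4)) - 1*(-11994) = √(3 - 9) - 1*(-11994) = √(-6) + 11994 = I*√6 + 11994 = 11994 + I*√6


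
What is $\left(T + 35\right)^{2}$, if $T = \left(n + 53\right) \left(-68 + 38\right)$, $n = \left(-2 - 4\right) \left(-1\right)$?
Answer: $3010225$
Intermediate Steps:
$n = 6$ ($n = \left(-6\right) \left(-1\right) = 6$)
$T = -1770$ ($T = \left(6 + 53\right) \left(-68 + 38\right) = 59 \left(-30\right) = -1770$)
$\left(T + 35\right)^{2} = \left(-1770 + 35\right)^{2} = \left(-1735\right)^{2} = 3010225$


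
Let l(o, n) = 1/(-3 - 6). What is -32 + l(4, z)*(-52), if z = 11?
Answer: -236/9 ≈ -26.222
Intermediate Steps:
l(o, n) = -⅑ (l(o, n) = 1/(-9) = -⅑)
-32 + l(4, z)*(-52) = -32 - ⅑*(-52) = -32 + 52/9 = -236/9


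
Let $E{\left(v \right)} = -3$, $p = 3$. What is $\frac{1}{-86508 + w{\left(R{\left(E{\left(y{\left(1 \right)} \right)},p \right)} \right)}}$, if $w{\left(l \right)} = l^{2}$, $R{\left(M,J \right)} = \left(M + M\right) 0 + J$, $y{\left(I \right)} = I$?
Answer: $- \frac{1}{86499} \approx -1.1561 \cdot 10^{-5}$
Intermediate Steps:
$R{\left(M,J \right)} = J$ ($R{\left(M,J \right)} = 2 M 0 + J = 0 + J = J$)
$\frac{1}{-86508 + w{\left(R{\left(E{\left(y{\left(1 \right)} \right)},p \right)} \right)}} = \frac{1}{-86508 + 3^{2}} = \frac{1}{-86508 + 9} = \frac{1}{-86499} = - \frac{1}{86499}$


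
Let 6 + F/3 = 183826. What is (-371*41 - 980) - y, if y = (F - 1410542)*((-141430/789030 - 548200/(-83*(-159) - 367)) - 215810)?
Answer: -18772094515481546617/101232549 ≈ -1.8544e+11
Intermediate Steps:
F = 551460 (F = -18 + 3*183826 = -18 + 551478 = 551460)
y = 18772092876425345758/101232549 (y = (551460 - 1410542)*((-141430/789030 - 548200/(-83*(-159) - 367)) - 215810) = -859082*((-141430*1/789030 - 548200/(13197 - 367)) - 215810) = -859082*((-14143/78903 - 548200/12830) - 215810) = -859082*((-14143/78903 - 548200*1/12830) - 215810) = -859082*((-14143/78903 - 54820/1283) - 215810) = -859082*(-4343607929/101232549 - 215810) = -859082*(-21851340007619/101232549) = 18772092876425345758/101232549 ≈ 1.8544e+11)
(-371*41 - 980) - y = (-371*41 - 980) - 1*18772092876425345758/101232549 = (-15211 - 980) - 18772092876425345758/101232549 = -16191 - 18772092876425345758/101232549 = -18772094515481546617/101232549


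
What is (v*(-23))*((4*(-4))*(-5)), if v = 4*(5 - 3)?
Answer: -14720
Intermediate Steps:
v = 8 (v = 4*2 = 8)
(v*(-23))*((4*(-4))*(-5)) = (8*(-23))*((4*(-4))*(-5)) = -(-2944)*(-5) = -184*80 = -14720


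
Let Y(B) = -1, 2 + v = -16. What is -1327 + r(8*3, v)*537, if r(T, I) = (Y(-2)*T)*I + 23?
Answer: 243008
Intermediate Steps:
v = -18 (v = -2 - 16 = -18)
r(T, I) = 23 - I*T (r(T, I) = (-T)*I + 23 = -I*T + 23 = 23 - I*T)
-1327 + r(8*3, v)*537 = -1327 + (23 - 1*(-18)*8*3)*537 = -1327 + (23 - 1*(-18)*24)*537 = -1327 + (23 + 432)*537 = -1327 + 455*537 = -1327 + 244335 = 243008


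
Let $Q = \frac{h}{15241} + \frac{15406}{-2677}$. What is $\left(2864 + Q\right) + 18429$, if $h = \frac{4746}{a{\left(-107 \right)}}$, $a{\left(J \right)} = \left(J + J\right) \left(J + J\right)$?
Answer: $\frac{19887438290021711}{934241994986} \approx 21287.0$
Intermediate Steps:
$a{\left(J \right)} = 4 J^{2}$ ($a{\left(J \right)} = 2 J 2 J = 4 J^{2}$)
$h = \frac{2373}{22898}$ ($h = \frac{4746}{4 \left(-107\right)^{2}} = \frac{4746}{4 \cdot 11449} = \frac{4746}{45796} = 4746 \cdot \frac{1}{45796} = \frac{2373}{22898} \approx 0.10363$)
$Q = - \frac{5376509215187}{934241994986}$ ($Q = \frac{2373}{22898 \cdot 15241} + \frac{15406}{-2677} = \frac{2373}{22898} \cdot \frac{1}{15241} + 15406 \left(- \frac{1}{2677}\right) = \frac{2373}{348988418} - \frac{15406}{2677} = - \frac{5376509215187}{934241994986} \approx -5.7549$)
$\left(2864 + Q\right) + 18429 = \left(2864 - \frac{5376509215187}{934241994986}\right) + 18429 = \frac{2670292564424717}{934241994986} + 18429 = \frac{19887438290021711}{934241994986}$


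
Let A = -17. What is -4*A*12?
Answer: 816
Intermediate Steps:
-4*A*12 = -4*(-17)*12 = 68*12 = 816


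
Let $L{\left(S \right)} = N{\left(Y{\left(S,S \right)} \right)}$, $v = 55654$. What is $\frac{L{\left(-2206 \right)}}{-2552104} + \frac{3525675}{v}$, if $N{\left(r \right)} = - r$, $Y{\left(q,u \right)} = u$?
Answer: $\frac{2249441624369}{35508699004} \approx 63.349$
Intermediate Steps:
$L{\left(S \right)} = - S$
$\frac{L{\left(-2206 \right)}}{-2552104} + \frac{3525675}{v} = \frac{\left(-1\right) \left(-2206\right)}{-2552104} + \frac{3525675}{55654} = 2206 \left(- \frac{1}{2552104}\right) + 3525675 \cdot \frac{1}{55654} = - \frac{1103}{1276052} + \frac{3525675}{55654} = \frac{2249441624369}{35508699004}$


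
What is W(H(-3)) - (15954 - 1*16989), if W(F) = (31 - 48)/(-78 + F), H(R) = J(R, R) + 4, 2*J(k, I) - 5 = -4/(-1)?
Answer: 143899/139 ≈ 1035.2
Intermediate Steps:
J(k, I) = 9/2 (J(k, I) = 5/2 + (-4/(-1))/2 = 5/2 + (-4*(-1))/2 = 5/2 + (½)*4 = 5/2 + 2 = 9/2)
H(R) = 17/2 (H(R) = 9/2 + 4 = 17/2)
W(F) = -17/(-78 + F)
W(H(-3)) - (15954 - 1*16989) = -17/(-78 + 17/2) - (15954 - 1*16989) = -17/(-139/2) - (15954 - 16989) = -17*(-2/139) - 1*(-1035) = 34/139 + 1035 = 143899/139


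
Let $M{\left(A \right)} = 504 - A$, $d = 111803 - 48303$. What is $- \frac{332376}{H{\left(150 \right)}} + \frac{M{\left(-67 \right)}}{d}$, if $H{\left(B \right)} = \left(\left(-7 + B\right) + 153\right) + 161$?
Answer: $- \frac{21105615053}{29019500} \approx -727.29$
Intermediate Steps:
$d = 63500$
$H{\left(B \right)} = 307 + B$ ($H{\left(B \right)} = \left(146 + B\right) + 161 = 307 + B$)
$- \frac{332376}{H{\left(150 \right)}} + \frac{M{\left(-67 \right)}}{d} = - \frac{332376}{307 + 150} + \frac{504 - -67}{63500} = - \frac{332376}{457} + \left(504 + 67\right) \frac{1}{63500} = \left(-332376\right) \frac{1}{457} + 571 \cdot \frac{1}{63500} = - \frac{332376}{457} + \frac{571}{63500} = - \frac{21105615053}{29019500}$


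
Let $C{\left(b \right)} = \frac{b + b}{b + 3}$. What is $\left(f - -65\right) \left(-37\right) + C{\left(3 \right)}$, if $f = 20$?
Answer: $-3144$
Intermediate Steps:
$C{\left(b \right)} = \frac{2 b}{3 + b}$
$\left(f - -65\right) \left(-37\right) + C{\left(3 \right)} = \left(20 - -65\right) \left(-37\right) + 2 \cdot 3 \frac{1}{3 + 3} = \left(20 + 65\right) \left(-37\right) + 2 \cdot 3 \cdot \frac{1}{6} = 85 \left(-37\right) + 2 \cdot 3 \cdot \frac{1}{6} = -3145 + 1 = -3144$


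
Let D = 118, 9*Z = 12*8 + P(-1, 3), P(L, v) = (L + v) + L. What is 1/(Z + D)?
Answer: 9/1159 ≈ 0.0077653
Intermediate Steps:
P(L, v) = v + 2*L
Z = 97/9 (Z = (12*8 + (3 + 2*(-1)))/9 = (96 + (3 - 2))/9 = (96 + 1)/9 = (1/9)*97 = 97/9 ≈ 10.778)
1/(Z + D) = 1/(97/9 + 118) = 1/(1159/9) = 9/1159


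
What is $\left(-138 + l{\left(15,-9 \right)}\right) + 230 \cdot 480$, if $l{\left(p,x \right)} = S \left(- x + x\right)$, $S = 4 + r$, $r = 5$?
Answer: $110262$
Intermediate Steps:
$S = 9$ ($S = 4 + 5 = 9$)
$l{\left(p,x \right)} = 0$ ($l{\left(p,x \right)} = 9 \left(- x + x\right) = 9 \cdot 0 = 0$)
$\left(-138 + l{\left(15,-9 \right)}\right) + 230 \cdot 480 = \left(-138 + 0\right) + 230 \cdot 480 = -138 + 110400 = 110262$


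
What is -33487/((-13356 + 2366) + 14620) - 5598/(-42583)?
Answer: -1405656181/154576290 ≈ -9.0936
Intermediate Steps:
-33487/((-13356 + 2366) + 14620) - 5598/(-42583) = -33487/(-10990 + 14620) - 5598*(-1/42583) = -33487/3630 + 5598/42583 = -1405656181/154576290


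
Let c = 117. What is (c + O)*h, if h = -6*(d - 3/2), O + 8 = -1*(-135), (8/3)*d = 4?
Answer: 0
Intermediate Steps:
d = 3/2 (d = (3/8)*4 = 3/2 ≈ 1.5000)
O = 127 (O = -8 - 1*(-135) = -8 + 135 = 127)
h = 0 (h = -6*(3/2 - 3/2) = -6*0 = 0)
(c + O)*h = (117 + 127)*0 = 244*0 = 0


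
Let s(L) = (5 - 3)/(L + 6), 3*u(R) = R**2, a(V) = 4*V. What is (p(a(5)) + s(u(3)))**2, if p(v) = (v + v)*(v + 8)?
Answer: 101646724/81 ≈ 1.2549e+6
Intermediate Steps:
u(R) = R**2/3
p(v) = 2*v*(8 + v) (p(v) = (2*v)*(8 + v) = 2*v*(8 + v))
s(L) = 2/(6 + L)
(p(a(5)) + s(u(3)))**2 = (2*(4*5)*(8 + 4*5) + 2/(6 + (1/3)*3**2))**2 = (2*20*(8 + 20) + 2/(6 + (1/3)*9))**2 = (2*20*28 + 2/(6 + 3))**2 = (1120 + 2/9)**2 = (10082/9)**2 = 101646724/81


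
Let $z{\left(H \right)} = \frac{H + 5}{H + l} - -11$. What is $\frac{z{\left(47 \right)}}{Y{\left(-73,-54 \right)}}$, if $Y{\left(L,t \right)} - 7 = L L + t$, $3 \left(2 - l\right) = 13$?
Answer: $\frac{815}{353894} \approx 0.0023029$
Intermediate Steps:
$l = - \frac{7}{3}$ ($l = 2 - \frac{13}{3} = - \frac{7}{3} \approx -2.3333$)
$Y{\left(L,t \right)} = 7 + t + L^{2}$ ($Y{\left(L,t \right)} = 7 + \left(L L + t\right) = 7 + \left(L^{2} + t\right) = 7 + \left(t + L^{2}\right) = 7 + t + L^{2}$)
$z{\left(H \right)} = 11 + \frac{5 + H}{- \frac{7}{3} + H}$ ($z{\left(H \right)} = \frac{H + 5}{H - \frac{7}{3}} - -11 = \frac{5 + H}{- \frac{7}{3} + H} + 11 = 11 + \frac{5 + H}{- \frac{7}{3} + H}$)
$\frac{z{\left(47 \right)}}{Y{\left(-73,-54 \right)}} = \frac{2 \frac{1}{-7 + 3 \cdot 47} \left(-31 + 18 \cdot 47\right)}{7 - 54 + \left(-73\right)^{2}} = \frac{2 \frac{1}{-7 + 141} \left(-31 + 846\right)}{7 - 54 + 5329} = \frac{2 \cdot \frac{1}{134} \cdot 815}{5282} = 2 \cdot \frac{1}{134} \cdot 815 \cdot \frac{1}{5282} = \frac{815}{67} \cdot \frac{1}{5282} = \frac{815}{353894}$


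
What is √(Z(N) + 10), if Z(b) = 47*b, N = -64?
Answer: I*√2998 ≈ 54.754*I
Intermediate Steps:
√(Z(N) + 10) = √(47*(-64) + 10) = √(-3008 + 10) = √(-2998) = I*√2998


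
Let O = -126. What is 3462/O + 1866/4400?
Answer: -1249807/46200 ≈ -27.052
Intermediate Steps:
3462/O + 1866/4400 = 3462/(-126) + 1866/4400 = 3462*(-1/126) + 1866*(1/4400) = -577/21 + 933/2200 = -1249807/46200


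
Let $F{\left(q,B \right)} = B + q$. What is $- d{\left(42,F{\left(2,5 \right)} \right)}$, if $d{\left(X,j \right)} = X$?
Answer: $-42$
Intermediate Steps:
$- d{\left(42,F{\left(2,5 \right)} \right)} = \left(-1\right) 42 = -42$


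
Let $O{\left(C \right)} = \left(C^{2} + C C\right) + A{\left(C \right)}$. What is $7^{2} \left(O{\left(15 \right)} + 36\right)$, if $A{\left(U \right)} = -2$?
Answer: $23716$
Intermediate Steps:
$O{\left(C \right)} = -2 + 2 C^{2}$ ($O{\left(C \right)} = \left(C^{2} + C C\right) - 2 = \left(C^{2} + C^{2}\right) - 2 = 2 C^{2} - 2 = -2 + 2 C^{2}$)
$7^{2} \left(O{\left(15 \right)} + 36\right) = 7^{2} \left(\left(-2 + 2 \cdot 15^{2}\right) + 36\right) = 49 \left(\left(-2 + 2 \cdot 225\right) + 36\right) = 49 \left(\left(-2 + 450\right) + 36\right) = 49 \left(448 + 36\right) = 49 \cdot 484 = 23716$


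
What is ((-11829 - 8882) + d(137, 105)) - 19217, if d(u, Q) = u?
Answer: -39791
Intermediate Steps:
((-11829 - 8882) + d(137, 105)) - 19217 = ((-11829 - 8882) + 137) - 19217 = (-20711 + 137) - 19217 = -20574 - 19217 = -39791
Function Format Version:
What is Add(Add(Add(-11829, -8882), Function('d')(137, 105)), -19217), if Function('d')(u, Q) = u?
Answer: -39791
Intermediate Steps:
Add(Add(Add(-11829, -8882), Function('d')(137, 105)), -19217) = Add(Add(Add(-11829, -8882), 137), -19217) = Add(Add(-20711, 137), -19217) = Add(-20574, -19217) = -39791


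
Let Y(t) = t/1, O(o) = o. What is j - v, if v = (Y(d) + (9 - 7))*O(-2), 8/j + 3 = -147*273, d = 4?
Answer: 240800/20067 ≈ 12.000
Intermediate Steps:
Y(t) = t (Y(t) = t*1 = t)
j = -4/20067 (j = 8/(-3 - 147*273) = 8/(-3 - 40131) = 8/(-40134) = 8*(-1/40134) = -4/20067 ≈ -0.00019933)
v = -12 (v = (4 + (9 - 7))*(-2) = (4 + 2)*(-2) = 6*(-2) = -12)
j - v = -4/20067 - 1*(-12) = -4/20067 + 12 = 240800/20067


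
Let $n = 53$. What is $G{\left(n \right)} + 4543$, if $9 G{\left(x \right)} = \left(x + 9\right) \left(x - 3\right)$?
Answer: $\frac{43987}{9} \approx 4887.4$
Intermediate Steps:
$G{\left(x \right)} = \frac{\left(-3 + x\right) \left(9 + x\right)}{9}$ ($G{\left(x \right)} = \frac{\left(x + 9\right) \left(x - 3\right)}{9} = \frac{\left(9 + x\right) \left(-3 + x\right)}{9} = \frac{\left(-3 + x\right) \left(9 + x\right)}{9}$)
$G{\left(n \right)} + 4543 = \left(-3 + \frac{53^{2}}{9} + \frac{2}{3} \cdot 53\right) + 4543 = \left(-3 + \frac{1}{9} \cdot 2809 + \frac{106}{3}\right) + 4543 = \left(-3 + \frac{2809}{9} + \frac{106}{3}\right) + 4543 = \frac{3100}{9} + 4543 = \frac{43987}{9}$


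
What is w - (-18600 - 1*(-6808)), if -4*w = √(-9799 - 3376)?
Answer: 11792 - 5*I*√527/4 ≈ 11792.0 - 28.696*I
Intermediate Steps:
w = -5*I*√527/4 (w = -√(-9799 - 3376)/4 = -5*I*√527/4 ≈ -28.696*I)
w - (-18600 - 1*(-6808)) = -5*I*√527/4 - (-18600 - 1*(-6808)) = -5*I*√527/4 - (-18600 + 6808) = -5*I*√527/4 - 1*(-11792) = -5*I*√527/4 + 11792 = 11792 - 5*I*√527/4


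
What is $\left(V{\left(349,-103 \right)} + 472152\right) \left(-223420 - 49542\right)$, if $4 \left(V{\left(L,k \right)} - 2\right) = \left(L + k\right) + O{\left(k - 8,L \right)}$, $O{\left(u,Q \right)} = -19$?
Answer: $- \frac{257791181483}{2} \approx -1.289 \cdot 10^{11}$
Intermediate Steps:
$V{\left(L,k \right)} = - \frac{11}{4} + \frac{L}{4} + \frac{k}{4}$ ($V{\left(L,k \right)} = 2 + \frac{\left(L + k\right) - 19}{4} = 2 + \frac{-19 + L + k}{4} = 2 + \left(- \frac{19}{4} + \frac{L}{4} + \frac{k}{4}\right) = - \frac{11}{4} + \frac{L}{4} + \frac{k}{4}$)
$\left(V{\left(349,-103 \right)} + 472152\right) \left(-223420 - 49542\right) = \left(\left(- \frac{11}{4} + \frac{1}{4} \cdot 349 + \frac{1}{4} \left(-103\right)\right) + 472152\right) \left(-223420 - 49542\right) = \left(\left(- \frac{11}{4} + \frac{349}{4} - \frac{103}{4}\right) + 472152\right) \left(-272962\right) = \left(\frac{235}{4} + 472152\right) \left(-272962\right) = \frac{1888843}{4} \left(-272962\right) = - \frac{257791181483}{2}$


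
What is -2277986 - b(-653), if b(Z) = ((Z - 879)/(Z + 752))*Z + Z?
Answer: -226456363/99 ≈ -2.2874e+6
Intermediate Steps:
b(Z) = Z + Z*(-879 + Z)/(752 + Z) (b(Z) = ((-879 + Z)/(752 + Z))*Z + Z = Z*(-879 + Z)/(752 + Z) + Z = Z + Z*(-879 + Z)/(752 + Z))
-2277986 - b(-653) = -2277986 - (-653)*(-127 + 2*(-653))/(752 - 653) = -2277986 - (-653)*(-127 - 1306)/99 = -2277986 - (-653)*(-1433)/99 = -2277986 - 1*935749/99 = -2277986 - 935749/99 = -226456363/99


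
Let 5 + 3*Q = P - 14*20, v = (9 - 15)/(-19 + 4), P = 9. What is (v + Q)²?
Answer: 209764/25 ≈ 8390.6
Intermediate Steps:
v = ⅖ (v = -6/(-15) = -6*(-1/15) = ⅖ ≈ 0.40000)
Q = -92 (Q = -5/3 + (9 - 14*20)/3 = -5/3 + (9 - 280)/3 = -5/3 + (⅓)*(-271) = -5/3 - 271/3 = -92)
(v + Q)² = (⅖ - 92)² = (-458/5)² = 209764/25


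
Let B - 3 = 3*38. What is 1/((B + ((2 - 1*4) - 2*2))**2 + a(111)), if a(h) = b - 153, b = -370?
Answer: 1/11798 ≈ 8.4760e-5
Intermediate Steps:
a(h) = -523 (a(h) = -370 - 153 = -523)
B = 117 (B = 3 + 3*38 = 3 + 114 = 117)
1/((B + ((2 - 1*4) - 2*2))**2 + a(111)) = 1/((117 + ((2 - 1*4) - 2*2))**2 - 523) = 1/((117 + ((2 - 4) - 4))**2 - 523) = 1/((117 + (-2 - 4))**2 - 523) = 1/((117 - 6)**2 - 523) = 1/(111**2 - 523) = 1/(12321 - 523) = 1/11798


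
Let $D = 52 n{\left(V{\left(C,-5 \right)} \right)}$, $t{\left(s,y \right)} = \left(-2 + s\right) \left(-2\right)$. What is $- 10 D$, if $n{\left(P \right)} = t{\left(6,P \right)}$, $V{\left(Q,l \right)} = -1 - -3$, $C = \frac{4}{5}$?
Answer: $4160$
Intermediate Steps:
$C = \frac{4}{5}$ ($C = 4 \cdot \frac{1}{5} = \frac{4}{5} \approx 0.8$)
$t{\left(s,y \right)} = 4 - 2 s$
$V{\left(Q,l \right)} = 2$ ($V{\left(Q,l \right)} = -1 + 3 = 2$)
$n{\left(P \right)} = -8$ ($n{\left(P \right)} = 4 - 12 = -8$)
$D = -416$ ($D = 52 \left(-8\right) = -416$)
$- 10 D = \left(-10\right) \left(-416\right) = 4160$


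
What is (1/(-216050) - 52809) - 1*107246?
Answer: -34579882751/216050 ≈ -1.6006e+5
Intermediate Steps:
(1/(-216050) - 52809) - 1*107246 = (-1/216050 - 52809) - 107246 = -11409384451/216050 - 107246 = -34579882751/216050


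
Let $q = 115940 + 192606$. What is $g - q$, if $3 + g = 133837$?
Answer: $-174712$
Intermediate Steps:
$q = 308546$
$g = 133834$ ($g = -3 + 133837 = 133834$)
$g - q = 133834 - 308546 = -174712$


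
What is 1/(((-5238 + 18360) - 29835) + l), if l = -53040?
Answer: -1/69753 ≈ -1.4336e-5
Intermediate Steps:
1/(((-5238 + 18360) - 29835) + l) = 1/(((-5238 + 18360) - 29835) - 53040) = 1/((13122 - 29835) - 53040) = 1/(-16713 - 53040) = 1/(-69753) = -1/69753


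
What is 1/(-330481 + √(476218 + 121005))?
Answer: -330481/109217094138 - √597223/109217094138 ≈ -3.0330e-6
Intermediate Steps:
1/(-330481 + √(476218 + 121005)) = 1/(-330481 + √597223)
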